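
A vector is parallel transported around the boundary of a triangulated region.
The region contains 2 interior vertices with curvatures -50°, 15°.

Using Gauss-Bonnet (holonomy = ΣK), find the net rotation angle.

Holonomy = total enclosed curvature = (-50°) + 15° = -35°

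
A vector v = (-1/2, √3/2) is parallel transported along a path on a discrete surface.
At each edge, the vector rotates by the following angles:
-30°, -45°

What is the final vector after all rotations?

Total rotation: (-30°) + (-45°) = -75°. Final vector: (0.7071, 0.7071)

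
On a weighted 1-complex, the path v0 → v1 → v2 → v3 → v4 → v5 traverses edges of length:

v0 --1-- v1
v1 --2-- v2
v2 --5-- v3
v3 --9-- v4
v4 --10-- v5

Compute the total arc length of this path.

Arc length = 1 + 2 + 5 + 9 + 10 = 27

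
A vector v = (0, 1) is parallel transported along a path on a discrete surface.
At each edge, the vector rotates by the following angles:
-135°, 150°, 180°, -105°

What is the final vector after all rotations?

Total rotation: (-135°) + 150° + 180° + (-105°) = 90°. Final vector: (-1, 0)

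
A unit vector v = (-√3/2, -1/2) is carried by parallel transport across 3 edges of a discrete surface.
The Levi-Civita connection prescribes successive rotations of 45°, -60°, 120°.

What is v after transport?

Total rotation: 45° + (-60°) + 120° = 105°. Final vector: (0.7071, -0.7071)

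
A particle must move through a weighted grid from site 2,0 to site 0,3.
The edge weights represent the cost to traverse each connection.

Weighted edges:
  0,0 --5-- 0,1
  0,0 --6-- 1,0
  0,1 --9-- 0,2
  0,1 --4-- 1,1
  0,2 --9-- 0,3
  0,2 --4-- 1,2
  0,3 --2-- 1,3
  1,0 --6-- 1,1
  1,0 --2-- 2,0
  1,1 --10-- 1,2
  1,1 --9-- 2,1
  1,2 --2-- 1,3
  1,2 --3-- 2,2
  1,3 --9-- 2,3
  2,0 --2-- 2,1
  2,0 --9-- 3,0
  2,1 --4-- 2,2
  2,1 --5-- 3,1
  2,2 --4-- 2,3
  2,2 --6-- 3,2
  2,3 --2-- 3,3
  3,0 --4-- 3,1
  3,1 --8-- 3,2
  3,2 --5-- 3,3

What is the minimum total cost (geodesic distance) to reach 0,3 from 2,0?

Shortest path: 2,0 → 2,1 → 2,2 → 1,2 → 1,3 → 0,3, total weight = 13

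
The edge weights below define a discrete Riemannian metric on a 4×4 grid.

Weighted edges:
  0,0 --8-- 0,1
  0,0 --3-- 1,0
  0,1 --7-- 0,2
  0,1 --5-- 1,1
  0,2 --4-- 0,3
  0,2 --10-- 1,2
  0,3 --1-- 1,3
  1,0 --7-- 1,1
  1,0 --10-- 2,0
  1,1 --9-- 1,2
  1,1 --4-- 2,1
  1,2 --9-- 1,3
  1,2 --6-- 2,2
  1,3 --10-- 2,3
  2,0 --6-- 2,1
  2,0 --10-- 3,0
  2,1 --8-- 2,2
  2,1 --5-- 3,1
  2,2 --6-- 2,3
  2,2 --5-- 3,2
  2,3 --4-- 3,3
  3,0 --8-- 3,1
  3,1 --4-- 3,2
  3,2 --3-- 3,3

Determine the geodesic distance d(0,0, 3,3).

Shortest path: 0,0 → 1,0 → 1,1 → 2,1 → 3,1 → 3,2 → 3,3, total weight = 26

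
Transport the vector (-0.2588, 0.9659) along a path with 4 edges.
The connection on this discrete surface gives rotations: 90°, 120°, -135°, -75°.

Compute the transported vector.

Total rotation: 90° + 120° + (-135°) + (-75°) = 0°. Final vector: (-0.2588, 0.9659)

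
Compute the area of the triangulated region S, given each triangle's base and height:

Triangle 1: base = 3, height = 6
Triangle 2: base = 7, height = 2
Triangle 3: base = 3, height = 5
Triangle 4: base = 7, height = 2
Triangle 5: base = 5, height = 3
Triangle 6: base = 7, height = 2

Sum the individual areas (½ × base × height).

(1/2)×3×6 + (1/2)×7×2 + (1/2)×3×5 + (1/2)×7×2 + (1/2)×5×3 + (1/2)×7×2 = 45.0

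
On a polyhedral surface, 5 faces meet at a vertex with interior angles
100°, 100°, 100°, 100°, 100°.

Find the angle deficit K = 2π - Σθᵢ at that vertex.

Sum of angles = 500°. K = 360° - 500° = -140° = -7π/9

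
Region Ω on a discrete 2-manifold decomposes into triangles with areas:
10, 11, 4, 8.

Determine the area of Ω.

10 + 11 + 4 + 8 = 33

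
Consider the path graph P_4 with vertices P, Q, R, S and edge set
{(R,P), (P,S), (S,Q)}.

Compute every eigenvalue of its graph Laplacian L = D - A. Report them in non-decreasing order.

The path graph P_n has Laplacian eigenvalues λ_k = 2 − 2cos(kπ/n), k = 0, 1, …, n−1. Here n = 4:
k=0: 2 − 2cos(0) = 0.0; k=1: 2 − 2cos(π/4) = 0.5858; k=2: 2 − 2cos(π/2) = 2.0; k=3: 2 − 2cos(3π/4) = 3.4142.
Laplacian eigenvalues (increasing order): [0.0, 0.5858, 2.0, 3.4142]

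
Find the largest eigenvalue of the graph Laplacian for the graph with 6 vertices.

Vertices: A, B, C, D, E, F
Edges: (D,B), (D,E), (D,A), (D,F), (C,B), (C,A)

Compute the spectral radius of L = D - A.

Degrees: deg(A) = 2, deg(B) = 2, deg(C) = 2, deg(D) = 4, deg(E) = 1, deg(F) = 1.
L = D − A with rows/columns ordered (A, B, C, D, E, F):
  [ 2,  0, -1, -1,  0,  0]
  [ 0,  2, -1, -1,  0,  0]
  [-1, -1,  2,  0,  0,  0]
  [-1, -1,  0,  4, -1, -1]
  [ 0,  0,  0, -1,  1,  0]
  [ 0,  0,  0, -1,  0,  1]
Characteristic polynomial: det(λI − L) = λ(λ² − 6λ + 4)(λ − 1)(λ − 2)(λ − 3).
Roots: λ = 0; (λ² − 6λ + 4) = 0 ⇒ λ = 3 ± √5 ≈ 0.7639, 5.2361; (λ − 1) = 0 ⇒ λ = 1; (λ − 2) = 0 ⇒ λ = 2; (λ − 3) = 0 ⇒ λ = 3.
(Check: the roots sum (with multiplicity) to 12, matching trace L = Σdeg = 2·6 = 12.)
Laplacian eigenvalues: [0.0, 0.7639, 1.0, 2.0, 3.0, 5.2361]. Largest eigenvalue (spectral radius) = 5.2361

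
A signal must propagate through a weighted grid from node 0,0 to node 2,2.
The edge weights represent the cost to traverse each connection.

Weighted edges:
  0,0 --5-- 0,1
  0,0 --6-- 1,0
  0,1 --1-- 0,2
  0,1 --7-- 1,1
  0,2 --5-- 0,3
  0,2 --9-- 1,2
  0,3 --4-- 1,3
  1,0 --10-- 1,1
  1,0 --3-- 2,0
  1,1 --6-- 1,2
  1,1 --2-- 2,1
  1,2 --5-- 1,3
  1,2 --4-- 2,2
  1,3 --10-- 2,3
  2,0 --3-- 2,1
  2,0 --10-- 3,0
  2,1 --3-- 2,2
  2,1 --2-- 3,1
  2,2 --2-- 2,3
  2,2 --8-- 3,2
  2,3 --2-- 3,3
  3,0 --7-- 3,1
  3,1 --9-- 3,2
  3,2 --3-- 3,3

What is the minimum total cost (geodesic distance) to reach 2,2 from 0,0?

Shortest path: 0,0 → 1,0 → 2,0 → 2,1 → 2,2, total weight = 15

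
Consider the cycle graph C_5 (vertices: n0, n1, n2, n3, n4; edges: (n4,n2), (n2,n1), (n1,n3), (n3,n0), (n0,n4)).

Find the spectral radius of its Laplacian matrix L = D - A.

The cycle graph C_n has Laplacian eigenvalues λ_k = 2 − 2cos(2πk/n), k = 0, 1, …, n−1. Here n = 5:
k=0: 2 − 2cos(0) = 0.0; k=1: 2 − 2cos(2π/5) = 1.382; k=2: 2 − 2cos(4π/5) = 3.618; k=3: 2 − 2cos(6π/5) = 3.618; k=4: 2 − 2cos(8π/5) = 1.382.
Laplacian eigenvalues: [0.0, 1.382, 1.382, 3.618, 3.618]. Largest eigenvalue (spectral radius) = 3.618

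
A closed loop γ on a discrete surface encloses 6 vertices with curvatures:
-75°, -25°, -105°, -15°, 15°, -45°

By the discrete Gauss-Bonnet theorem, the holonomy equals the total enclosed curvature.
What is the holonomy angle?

Holonomy = total enclosed curvature = (-75°) + (-25°) + (-105°) + (-15°) + 15° + (-45°) = -250°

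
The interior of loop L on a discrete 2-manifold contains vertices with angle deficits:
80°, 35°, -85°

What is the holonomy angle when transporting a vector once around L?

Holonomy = total enclosed curvature = 80° + 35° + (-85°) = 30°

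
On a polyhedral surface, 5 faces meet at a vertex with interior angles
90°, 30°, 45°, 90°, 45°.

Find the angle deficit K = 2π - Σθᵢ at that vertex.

Sum of angles = 300°. K = 360° - 300° = 60° = π/3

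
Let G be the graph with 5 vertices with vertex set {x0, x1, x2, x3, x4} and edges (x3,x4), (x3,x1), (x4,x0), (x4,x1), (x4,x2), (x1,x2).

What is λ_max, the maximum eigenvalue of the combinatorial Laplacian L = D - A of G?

Degrees: deg(x0) = 1, deg(x1) = 3, deg(x2) = 2, deg(x3) = 2, deg(x4) = 4.
L = D − A with rows/columns ordered (x0, x1, x2, x3, x4):
  [ 1,  0,  0,  0, -1]
  [ 0,  3, -1, -1, -1]
  [ 0, -1,  2,  0, -1]
  [ 0, -1,  0,  2, -1]
  [-1, -1, -1, -1,  4]
Characteristic polynomial: det(λI − L) = λ(λ − 1)(λ − 2)(λ − 4)(λ − 5).
Roots: λ = 0; (λ − 1) = 0 ⇒ λ = 1; (λ − 2) = 0 ⇒ λ = 2; (λ − 4) = 0 ⇒ λ = 4; (λ − 5) = 0 ⇒ λ = 5.
(Check: the roots sum (with multiplicity) to 12, matching trace L = Σdeg = 2·6 = 12.)
Laplacian eigenvalues: [0.0, 1.0, 2.0, 4.0, 5.0]. Largest eigenvalue (spectral radius) = 5.0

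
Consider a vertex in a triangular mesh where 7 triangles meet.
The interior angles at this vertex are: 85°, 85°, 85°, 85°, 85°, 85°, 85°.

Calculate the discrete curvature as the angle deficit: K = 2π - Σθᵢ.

Sum of angles = 595°. K = 360° - 595° = -235°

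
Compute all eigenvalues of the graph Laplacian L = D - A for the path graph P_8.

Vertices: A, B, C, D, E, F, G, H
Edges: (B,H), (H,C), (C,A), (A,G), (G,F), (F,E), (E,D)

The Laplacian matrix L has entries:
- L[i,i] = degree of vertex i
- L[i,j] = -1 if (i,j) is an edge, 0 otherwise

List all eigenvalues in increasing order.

The path graph P_n has Laplacian eigenvalues λ_k = 2 − 2cos(kπ/n), k = 0, 1, …, n−1. Here n = 8:
k=0: 2 − 2cos(0) = 0.0; k=1: 2 − 2cos(π/8) = 0.1522; k=2: 2 − 2cos(π/4) = 0.5858; k=3: 2 − 2cos(3π/8) = 1.2346; k=4: 2 − 2cos(π/2) = 2.0; k=5: 2 − 2cos(5π/8) = 2.7654; k=6: 2 − 2cos(3π/4) = 3.4142; k=7: 2 − 2cos(7π/8) = 3.8478.
Laplacian eigenvalues (increasing order): [0.0, 0.1522, 0.5858, 1.2346, 2.0, 2.7654, 3.4142, 3.8478]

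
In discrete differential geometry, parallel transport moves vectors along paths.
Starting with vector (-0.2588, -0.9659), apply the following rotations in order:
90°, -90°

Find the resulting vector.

Total rotation: 90° + (-90°) = 0°. Final vector: (-0.2588, -0.9659)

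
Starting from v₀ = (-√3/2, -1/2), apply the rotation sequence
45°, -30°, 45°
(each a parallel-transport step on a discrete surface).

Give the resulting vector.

Total rotation: 45° + (-30°) + 45° = 60°. Final vector: (0, -1)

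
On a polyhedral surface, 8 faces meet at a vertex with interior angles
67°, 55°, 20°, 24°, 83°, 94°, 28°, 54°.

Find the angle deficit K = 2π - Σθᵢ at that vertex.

Sum of angles = 425°. K = 360° - 425° = -65° = -13π/36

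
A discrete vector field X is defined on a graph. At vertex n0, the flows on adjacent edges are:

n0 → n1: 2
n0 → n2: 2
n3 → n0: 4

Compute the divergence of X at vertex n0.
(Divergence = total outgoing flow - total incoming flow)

Divergence = sum of outgoing flows = 2 + 2 + (-4) = 0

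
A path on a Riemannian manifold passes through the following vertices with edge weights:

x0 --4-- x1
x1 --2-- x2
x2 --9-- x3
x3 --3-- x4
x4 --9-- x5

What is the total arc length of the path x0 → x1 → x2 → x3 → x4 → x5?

Arc length = 4 + 2 + 9 + 3 + 9 = 27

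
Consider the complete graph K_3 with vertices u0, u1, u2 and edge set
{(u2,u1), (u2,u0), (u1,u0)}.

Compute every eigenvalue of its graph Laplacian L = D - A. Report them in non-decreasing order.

For the complete graph K_n, L = nI − J (J = all-ones matrix). J has eigenvalues n (once, eigenvector 𝟙) and 0 (multiplicity n−1), so L has eigenvalues 0 (once) and n (multiplicity n−1). Here n = 3: eigenvalue 0 once and 3 with multiplicity 2.
Laplacian eigenvalues (increasing order): [0.0, 3.0, 3.0]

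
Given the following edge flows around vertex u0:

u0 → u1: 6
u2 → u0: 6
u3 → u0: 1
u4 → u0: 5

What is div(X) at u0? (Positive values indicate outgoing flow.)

Divergence = sum of outgoing flows = 6 + (-6) + (-1) + (-5) = -6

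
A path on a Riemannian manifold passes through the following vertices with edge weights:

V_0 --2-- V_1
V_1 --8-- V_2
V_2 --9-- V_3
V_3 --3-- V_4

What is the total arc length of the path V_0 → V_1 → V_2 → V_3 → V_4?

Arc length = 2 + 8 + 9 + 3 = 22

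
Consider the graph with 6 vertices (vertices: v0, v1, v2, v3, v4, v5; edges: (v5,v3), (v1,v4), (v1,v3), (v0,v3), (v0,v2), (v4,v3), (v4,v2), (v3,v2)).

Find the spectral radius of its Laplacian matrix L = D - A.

Degrees: deg(v0) = 2, deg(v1) = 2, deg(v2) = 3, deg(v3) = 5, deg(v4) = 3, deg(v5) = 1.
L = D − A with rows/columns ordered (v0, v1, v2, v3, v4, v5):
  [ 2,  0, -1, -1,  0,  0]
  [ 0,  2,  0, -1, -1,  0]
  [-1,  0,  3, -1, -1,  0]
  [-1, -1, -1,  5, -1, -1]
  [ 0, -1, -1, -1,  3,  0]
  [ 0,  0,  0, -1,  0,  1]
Characteristic polynomial: det(λI − L) = λ(λ − 1)(λ² − 6λ + 7)(λ − 3)(λ − 6).
Roots: λ = 0; (λ − 1) = 0 ⇒ λ = 1; (λ² − 6λ + 7) = 0 ⇒ λ = 3 ± √2 ≈ 1.5858, 4.4142; (λ − 3) = 0 ⇒ λ = 3; (λ − 6) = 0 ⇒ λ = 6.
(Check: the roots sum (with multiplicity) to 16, matching trace L = Σdeg = 2·8 = 16.)
Laplacian eigenvalues: [0.0, 1.0, 1.5858, 3.0, 4.4142, 6.0]. Largest eigenvalue (spectral radius) = 6.0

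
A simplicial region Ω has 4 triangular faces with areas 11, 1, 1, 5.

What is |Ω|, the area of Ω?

11 + 1 + 1 + 5 = 18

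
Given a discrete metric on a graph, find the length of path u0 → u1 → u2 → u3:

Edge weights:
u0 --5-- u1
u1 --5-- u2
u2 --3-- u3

Arc length = 5 + 5 + 3 = 13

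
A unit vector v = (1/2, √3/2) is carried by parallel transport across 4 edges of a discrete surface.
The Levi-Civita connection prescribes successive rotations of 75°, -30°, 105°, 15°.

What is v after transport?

Total rotation: 75° + (-30°) + 105° + 15° = 165°. Final vector: (-0.7071, -0.7071)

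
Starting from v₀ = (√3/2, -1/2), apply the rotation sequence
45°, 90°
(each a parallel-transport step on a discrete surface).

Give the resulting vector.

Total rotation: 45° + 90° = 135°. Final vector: (-0.2588, 0.9659)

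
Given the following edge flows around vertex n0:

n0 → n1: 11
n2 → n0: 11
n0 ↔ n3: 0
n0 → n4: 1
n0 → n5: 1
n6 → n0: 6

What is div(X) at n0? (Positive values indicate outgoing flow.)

Divergence = sum of outgoing flows = 11 + (-11) + 0 + 1 + 1 + (-6) = -4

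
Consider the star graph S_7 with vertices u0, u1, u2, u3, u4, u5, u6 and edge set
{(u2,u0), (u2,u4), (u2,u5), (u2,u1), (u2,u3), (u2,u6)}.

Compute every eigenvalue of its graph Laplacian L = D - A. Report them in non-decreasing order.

The star S_7 is the complete bipartite graph K_{1,6} (one hub of degree 6, 6 leaves of degree 1). The Laplacian spectrum of K_{p,q} is 0, p (multiplicity q−1), q (multiplicity p−1), p+q. With p = 1, q = 6: 0 once, 1 with multiplicity 5, and 7 once. (Check: trace L = sum of degrees = 12 = 5·1 + 7.)
Laplacian eigenvalues (increasing order): [0.0, 1.0, 1.0, 1.0, 1.0, 1.0, 7.0]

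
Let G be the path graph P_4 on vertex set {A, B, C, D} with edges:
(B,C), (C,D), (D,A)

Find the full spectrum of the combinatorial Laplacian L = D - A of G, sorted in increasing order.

The path graph P_n has Laplacian eigenvalues λ_k = 2 − 2cos(kπ/n), k = 0, 1, …, n−1. Here n = 4:
k=0: 2 − 2cos(0) = 0.0; k=1: 2 − 2cos(π/4) = 0.5858; k=2: 2 − 2cos(π/2) = 2.0; k=3: 2 − 2cos(3π/4) = 3.4142.
Laplacian eigenvalues (increasing order): [0.0, 0.5858, 2.0, 3.4142]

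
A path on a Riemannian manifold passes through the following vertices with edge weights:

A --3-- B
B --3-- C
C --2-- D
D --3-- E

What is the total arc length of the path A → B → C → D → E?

Arc length = 3 + 3 + 2 + 3 = 11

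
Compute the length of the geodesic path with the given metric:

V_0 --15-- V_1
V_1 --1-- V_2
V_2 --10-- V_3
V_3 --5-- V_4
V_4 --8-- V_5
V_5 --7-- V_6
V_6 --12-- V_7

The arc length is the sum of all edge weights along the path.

Arc length = 15 + 1 + 10 + 5 + 8 + 7 + 12 = 58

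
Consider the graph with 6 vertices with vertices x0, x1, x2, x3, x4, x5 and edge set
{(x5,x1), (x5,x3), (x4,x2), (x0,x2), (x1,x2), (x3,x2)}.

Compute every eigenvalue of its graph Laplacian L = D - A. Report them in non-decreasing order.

Degrees: deg(x0) = 1, deg(x1) = 2, deg(x2) = 4, deg(x3) = 2, deg(x4) = 1, deg(x5) = 2.
L = D − A with rows/columns ordered (x0, x1, x2, x3, x4, x5):
  [ 1,  0, -1,  0,  0,  0]
  [ 0,  2, -1,  0,  0, -1]
  [-1, -1,  4, -1, -1,  0]
  [ 0,  0, -1,  2,  0, -1]
  [ 0,  0, -1,  0,  1,  0]
  [ 0, -1,  0, -1,  0,  2]
Characteristic polynomial: det(λI − L) = λ(λ² − 6λ + 4)(λ − 1)(λ − 2)(λ − 3).
Roots: λ = 0; (λ² − 6λ + 4) = 0 ⇒ λ = 3 ± √5 ≈ 0.7639, 5.2361; (λ − 1) = 0 ⇒ λ = 1; (λ − 2) = 0 ⇒ λ = 2; (λ − 3) = 0 ⇒ λ = 3.
(Check: the roots sum (with multiplicity) to 12, matching trace L = Σdeg = 2·6 = 12.)
Laplacian eigenvalues (increasing order): [0.0, 0.7639, 1.0, 2.0, 3.0, 5.2361]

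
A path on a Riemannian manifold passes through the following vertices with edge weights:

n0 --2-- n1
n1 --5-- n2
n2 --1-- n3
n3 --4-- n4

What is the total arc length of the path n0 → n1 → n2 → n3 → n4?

Arc length = 2 + 5 + 1 + 4 = 12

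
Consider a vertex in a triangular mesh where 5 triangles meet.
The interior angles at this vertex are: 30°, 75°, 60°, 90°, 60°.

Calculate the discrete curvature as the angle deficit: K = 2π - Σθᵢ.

Sum of angles = 315°. K = 360° - 315° = 45° = π/4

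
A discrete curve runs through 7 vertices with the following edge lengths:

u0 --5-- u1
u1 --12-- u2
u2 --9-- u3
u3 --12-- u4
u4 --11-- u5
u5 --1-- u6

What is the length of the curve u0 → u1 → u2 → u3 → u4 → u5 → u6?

Arc length = 5 + 12 + 9 + 12 + 11 + 1 = 50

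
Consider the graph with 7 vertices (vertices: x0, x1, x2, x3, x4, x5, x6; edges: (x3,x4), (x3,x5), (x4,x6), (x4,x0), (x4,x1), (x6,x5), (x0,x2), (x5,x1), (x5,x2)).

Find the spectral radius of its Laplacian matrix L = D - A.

Degrees: deg(x0) = 2, deg(x1) = 2, deg(x2) = 2, deg(x3) = 2, deg(x4) = 4, deg(x5) = 4, deg(x6) = 2.
L = D − A with rows/columns ordered (x0, x1, x2, x3, x4, x5, x6):
  [ 2,  0, -1,  0, -1,  0,  0]
  [ 0,  2,  0,  0, -1, -1,  0]
  [-1,  0,  2,  0,  0, -1,  0]
  [ 0,  0,  0,  2, -1, -1,  0]
  [-1, -1,  0, -1,  4,  0, -1]
  [ 0, -1, -1, -1,  0,  4, -1]
  [ 0,  0,  0,  0, -1, -1,  2]
Characteristic polynomial: det(λI − L) = λ(λ² − 7λ + 7)(λ − 2)²(λ² − 7λ + 11).
Roots: λ = 0; (λ² − 7λ + 7) = 0 ⇒ λ = (7 ± √21)/2 ≈ 1.2087, 5.7913; (λ − 2) = 0 ⇒ λ = 2 (multiplicity 2); (λ² − 7λ + 11) = 0 ⇒ λ = (7 ± √5)/2 ≈ 2.382, 4.618.
(Check: the roots sum (with multiplicity) to 18, matching trace L = Σdeg = 2·9 = 18.)
Laplacian eigenvalues: [0.0, 1.2087, 2.0, 2.0, 2.382, 4.618, 5.7913]. Largest eigenvalue (spectral radius) = 5.7913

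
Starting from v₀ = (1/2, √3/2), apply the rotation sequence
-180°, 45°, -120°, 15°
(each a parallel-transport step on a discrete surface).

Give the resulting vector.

Total rotation: (-180°) + 45° + (-120°) + 15° = -240° ≡ 120° (mod 360°). Final vector: (-1, 0)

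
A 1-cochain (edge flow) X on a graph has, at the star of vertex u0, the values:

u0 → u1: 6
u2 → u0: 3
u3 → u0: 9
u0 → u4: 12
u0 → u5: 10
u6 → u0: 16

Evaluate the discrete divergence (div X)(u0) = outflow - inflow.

Divergence = sum of outgoing flows = 6 + (-3) + (-9) + 12 + 10 + (-16) = 0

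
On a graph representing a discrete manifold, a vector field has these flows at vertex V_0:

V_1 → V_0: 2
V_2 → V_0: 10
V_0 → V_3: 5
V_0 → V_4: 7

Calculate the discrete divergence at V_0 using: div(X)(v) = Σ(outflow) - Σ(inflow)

Divergence = sum of outgoing flows = (-2) + (-10) + 5 + 7 = 0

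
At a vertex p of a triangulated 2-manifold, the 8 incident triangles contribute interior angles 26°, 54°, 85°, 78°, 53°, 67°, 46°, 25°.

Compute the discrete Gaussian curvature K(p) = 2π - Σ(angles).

Sum of angles = 434°. K = 360° - 434° = -74° = -37π/90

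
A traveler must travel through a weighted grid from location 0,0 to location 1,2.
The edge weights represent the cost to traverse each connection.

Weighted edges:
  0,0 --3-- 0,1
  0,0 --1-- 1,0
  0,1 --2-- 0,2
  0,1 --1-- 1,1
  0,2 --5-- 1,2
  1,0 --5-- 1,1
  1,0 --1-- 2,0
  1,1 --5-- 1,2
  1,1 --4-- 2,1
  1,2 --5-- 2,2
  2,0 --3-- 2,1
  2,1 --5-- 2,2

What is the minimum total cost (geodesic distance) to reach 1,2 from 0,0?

Shortest path: 0,0 → 0,1 → 1,1 → 1,2, total weight = 9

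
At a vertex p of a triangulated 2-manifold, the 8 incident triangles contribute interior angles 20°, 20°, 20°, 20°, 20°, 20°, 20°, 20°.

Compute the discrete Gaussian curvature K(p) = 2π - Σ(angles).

Sum of angles = 160°. K = 360° - 160° = 200° = 10π/9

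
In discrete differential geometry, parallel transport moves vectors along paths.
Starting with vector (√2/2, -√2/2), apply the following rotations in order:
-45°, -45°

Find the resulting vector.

Total rotation: (-45°) + (-45°) = -90°. Final vector: (-0.7071, -0.7071)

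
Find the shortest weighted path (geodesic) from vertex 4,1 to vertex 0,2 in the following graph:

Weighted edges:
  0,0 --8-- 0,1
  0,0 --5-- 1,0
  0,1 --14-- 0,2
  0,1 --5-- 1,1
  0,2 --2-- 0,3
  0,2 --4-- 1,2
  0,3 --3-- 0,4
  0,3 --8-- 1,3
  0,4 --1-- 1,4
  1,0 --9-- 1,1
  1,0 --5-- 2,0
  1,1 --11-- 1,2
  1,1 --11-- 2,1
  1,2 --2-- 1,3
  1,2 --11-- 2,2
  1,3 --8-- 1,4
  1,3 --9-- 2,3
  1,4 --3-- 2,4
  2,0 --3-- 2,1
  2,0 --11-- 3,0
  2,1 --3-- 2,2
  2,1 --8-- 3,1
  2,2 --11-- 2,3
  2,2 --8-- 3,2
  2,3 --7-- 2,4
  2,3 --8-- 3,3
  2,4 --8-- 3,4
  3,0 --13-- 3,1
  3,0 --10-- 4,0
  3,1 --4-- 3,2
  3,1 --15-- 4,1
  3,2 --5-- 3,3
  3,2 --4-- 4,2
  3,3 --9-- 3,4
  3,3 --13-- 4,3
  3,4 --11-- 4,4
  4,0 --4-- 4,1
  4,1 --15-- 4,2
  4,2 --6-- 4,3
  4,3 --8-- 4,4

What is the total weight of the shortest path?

Shortest path: 4,1 → 3,1 → 2,1 → 2,2 → 1,2 → 0,2, total weight = 41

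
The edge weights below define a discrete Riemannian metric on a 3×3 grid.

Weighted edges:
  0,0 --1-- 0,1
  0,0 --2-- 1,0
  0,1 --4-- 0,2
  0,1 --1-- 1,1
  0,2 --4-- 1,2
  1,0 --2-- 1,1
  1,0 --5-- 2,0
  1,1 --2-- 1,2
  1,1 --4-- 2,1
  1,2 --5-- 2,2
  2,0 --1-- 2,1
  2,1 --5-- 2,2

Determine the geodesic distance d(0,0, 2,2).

Shortest path: 0,0 → 0,1 → 1,1 → 1,2 → 2,2, total weight = 9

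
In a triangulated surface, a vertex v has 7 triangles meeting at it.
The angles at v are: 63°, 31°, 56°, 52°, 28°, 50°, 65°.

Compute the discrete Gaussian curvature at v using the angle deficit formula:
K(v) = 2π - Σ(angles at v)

Sum of angles = 345°. K = 360° - 345° = 15° = π/12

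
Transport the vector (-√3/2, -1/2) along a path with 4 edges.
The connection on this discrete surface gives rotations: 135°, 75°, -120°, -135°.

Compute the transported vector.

Total rotation: 135° + 75° + (-120°) + (-135°) = -45°. Final vector: (-0.9659, 0.2588)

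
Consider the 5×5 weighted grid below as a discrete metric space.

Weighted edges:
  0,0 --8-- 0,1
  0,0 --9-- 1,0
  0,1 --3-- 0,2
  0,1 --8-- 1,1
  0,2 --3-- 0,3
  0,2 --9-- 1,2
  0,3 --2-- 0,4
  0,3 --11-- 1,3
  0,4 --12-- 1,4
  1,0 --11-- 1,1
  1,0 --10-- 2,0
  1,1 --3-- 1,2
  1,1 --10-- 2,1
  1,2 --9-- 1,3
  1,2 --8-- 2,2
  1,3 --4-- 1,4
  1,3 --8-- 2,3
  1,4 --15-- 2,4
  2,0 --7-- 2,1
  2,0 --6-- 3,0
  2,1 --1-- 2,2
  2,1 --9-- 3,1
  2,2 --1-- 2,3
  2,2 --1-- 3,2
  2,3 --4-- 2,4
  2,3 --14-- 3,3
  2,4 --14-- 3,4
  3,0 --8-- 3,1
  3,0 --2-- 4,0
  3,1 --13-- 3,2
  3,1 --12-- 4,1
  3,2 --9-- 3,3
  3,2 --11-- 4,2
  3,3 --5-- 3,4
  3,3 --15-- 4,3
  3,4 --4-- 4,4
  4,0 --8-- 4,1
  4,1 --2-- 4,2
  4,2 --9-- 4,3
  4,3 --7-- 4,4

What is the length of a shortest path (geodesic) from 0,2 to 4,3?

Shortest path: 0,2 → 1,2 → 2,2 → 3,2 → 4,2 → 4,3, total weight = 38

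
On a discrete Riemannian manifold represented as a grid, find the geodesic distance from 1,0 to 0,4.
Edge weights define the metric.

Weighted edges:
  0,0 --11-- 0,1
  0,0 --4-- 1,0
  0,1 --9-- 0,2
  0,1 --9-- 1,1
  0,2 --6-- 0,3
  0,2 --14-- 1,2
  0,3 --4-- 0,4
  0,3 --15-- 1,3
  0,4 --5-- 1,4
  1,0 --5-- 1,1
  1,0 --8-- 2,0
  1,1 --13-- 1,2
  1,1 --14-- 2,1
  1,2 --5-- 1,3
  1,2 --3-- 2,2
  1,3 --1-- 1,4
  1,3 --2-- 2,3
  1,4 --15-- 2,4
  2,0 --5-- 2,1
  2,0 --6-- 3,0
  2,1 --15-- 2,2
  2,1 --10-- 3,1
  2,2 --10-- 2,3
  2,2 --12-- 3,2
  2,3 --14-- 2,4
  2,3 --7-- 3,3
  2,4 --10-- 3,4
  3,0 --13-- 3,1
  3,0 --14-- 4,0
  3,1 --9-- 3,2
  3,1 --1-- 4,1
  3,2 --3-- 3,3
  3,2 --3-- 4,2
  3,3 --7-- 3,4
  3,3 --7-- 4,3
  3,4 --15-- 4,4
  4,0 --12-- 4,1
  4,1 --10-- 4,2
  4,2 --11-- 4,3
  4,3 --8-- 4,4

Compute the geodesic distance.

Shortest path: 1,0 → 1,1 → 1,2 → 1,3 → 1,4 → 0,4, total weight = 29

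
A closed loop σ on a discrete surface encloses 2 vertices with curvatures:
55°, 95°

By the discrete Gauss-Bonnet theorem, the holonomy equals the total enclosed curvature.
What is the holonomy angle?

Holonomy = total enclosed curvature = 55° + 95° = 150°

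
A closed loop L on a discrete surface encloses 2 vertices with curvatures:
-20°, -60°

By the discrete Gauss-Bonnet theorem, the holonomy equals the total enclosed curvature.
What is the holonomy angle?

Holonomy = total enclosed curvature = (-20°) + (-60°) = -80°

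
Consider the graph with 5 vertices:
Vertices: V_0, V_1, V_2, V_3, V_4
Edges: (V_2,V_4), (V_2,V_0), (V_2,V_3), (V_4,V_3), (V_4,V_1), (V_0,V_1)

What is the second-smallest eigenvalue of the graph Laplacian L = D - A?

Degrees: deg(V_0) = 2, deg(V_1) = 2, deg(V_2) = 3, deg(V_3) = 2, deg(V_4) = 3.
L = D − A with rows/columns ordered (V_0, V_1, V_2, V_3, V_4):
  [ 2, -1, -1,  0,  0]
  [-1,  2,  0,  0, -1]
  [-1,  0,  3, -1, -1]
  [ 0,  0, -1,  2, -1]
  [ 0, -1, -1, -1,  3]
Characteristic polynomial: det(λI − L) = λ(λ² − 5λ + 5)(λ² − 7λ + 11).
Roots: λ = 0; (λ² − 5λ + 5) = 0 ⇒ λ = (5 ± √5)/2 ≈ 1.382, 3.618; (λ² − 7λ + 11) = 0 ⇒ λ = (7 ± √5)/2 ≈ 2.382, 4.618.
(Check: the roots sum (with multiplicity) to 12, matching trace L = Σdeg = 2·6 = 12.)
Laplacian eigenvalues: [0.0, 1.382, 2.382, 3.618, 4.618]. Algebraic connectivity (smallest non-zero eigenvalue) = 1.382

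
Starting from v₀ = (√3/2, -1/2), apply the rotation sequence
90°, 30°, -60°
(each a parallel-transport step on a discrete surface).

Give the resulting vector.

Total rotation: 90° + 30° + (-60°) = 60°. Final vector: (0.8660, 0.5000)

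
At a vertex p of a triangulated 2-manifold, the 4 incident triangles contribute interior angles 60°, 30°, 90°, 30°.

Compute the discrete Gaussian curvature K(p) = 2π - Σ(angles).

Sum of angles = 210°. K = 360° - 210° = 150° = 5π/6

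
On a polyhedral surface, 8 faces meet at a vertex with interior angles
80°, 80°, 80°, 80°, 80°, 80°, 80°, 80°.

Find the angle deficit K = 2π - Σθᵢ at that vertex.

Sum of angles = 640°. K = 360° - 640° = -280° = -14π/9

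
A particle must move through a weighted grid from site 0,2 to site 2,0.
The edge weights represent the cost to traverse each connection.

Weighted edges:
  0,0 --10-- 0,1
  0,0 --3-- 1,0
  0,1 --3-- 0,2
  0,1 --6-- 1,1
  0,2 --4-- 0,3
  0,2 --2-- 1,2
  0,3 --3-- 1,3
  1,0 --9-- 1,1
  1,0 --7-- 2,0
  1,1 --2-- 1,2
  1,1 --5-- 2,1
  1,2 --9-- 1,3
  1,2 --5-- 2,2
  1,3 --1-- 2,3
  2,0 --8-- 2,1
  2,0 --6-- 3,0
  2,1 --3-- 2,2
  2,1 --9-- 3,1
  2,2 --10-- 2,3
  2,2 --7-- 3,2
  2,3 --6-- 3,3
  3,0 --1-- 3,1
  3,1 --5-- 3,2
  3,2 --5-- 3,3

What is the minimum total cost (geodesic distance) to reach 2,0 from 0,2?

Shortest path: 0,2 → 1,2 → 1,1 → 2,1 → 2,0, total weight = 17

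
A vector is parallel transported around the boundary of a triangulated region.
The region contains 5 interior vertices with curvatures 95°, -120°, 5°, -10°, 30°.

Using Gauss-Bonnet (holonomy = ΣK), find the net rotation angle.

Holonomy = total enclosed curvature = 95° + (-120°) + 5° + (-10°) + 30° = 0°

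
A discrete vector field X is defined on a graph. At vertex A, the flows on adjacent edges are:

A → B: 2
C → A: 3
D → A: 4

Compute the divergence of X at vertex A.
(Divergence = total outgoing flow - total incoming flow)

Divergence = sum of outgoing flows = 2 + (-3) + (-4) = -5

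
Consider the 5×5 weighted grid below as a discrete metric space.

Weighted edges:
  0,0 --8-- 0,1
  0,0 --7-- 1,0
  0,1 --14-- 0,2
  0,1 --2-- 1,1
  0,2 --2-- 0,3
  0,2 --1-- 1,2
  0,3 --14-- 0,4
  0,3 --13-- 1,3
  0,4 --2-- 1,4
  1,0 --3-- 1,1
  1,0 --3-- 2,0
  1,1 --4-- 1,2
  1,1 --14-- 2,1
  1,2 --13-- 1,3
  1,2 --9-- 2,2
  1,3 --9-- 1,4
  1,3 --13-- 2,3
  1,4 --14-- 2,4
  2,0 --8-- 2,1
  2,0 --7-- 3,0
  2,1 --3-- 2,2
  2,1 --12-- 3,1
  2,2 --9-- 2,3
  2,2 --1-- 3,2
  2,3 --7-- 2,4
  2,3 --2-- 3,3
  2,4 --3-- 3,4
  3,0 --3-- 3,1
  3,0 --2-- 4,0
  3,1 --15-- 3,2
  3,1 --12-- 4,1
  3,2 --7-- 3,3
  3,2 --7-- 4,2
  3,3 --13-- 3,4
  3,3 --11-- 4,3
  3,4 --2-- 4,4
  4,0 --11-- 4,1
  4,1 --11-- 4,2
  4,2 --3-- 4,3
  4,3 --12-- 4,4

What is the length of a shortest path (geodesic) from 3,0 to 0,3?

Shortest path: 3,0 → 2,0 → 1,0 → 1,1 → 1,2 → 0,2 → 0,3, total weight = 20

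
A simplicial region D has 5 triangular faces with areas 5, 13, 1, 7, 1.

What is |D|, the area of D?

5 + 13 + 1 + 7 + 1 = 27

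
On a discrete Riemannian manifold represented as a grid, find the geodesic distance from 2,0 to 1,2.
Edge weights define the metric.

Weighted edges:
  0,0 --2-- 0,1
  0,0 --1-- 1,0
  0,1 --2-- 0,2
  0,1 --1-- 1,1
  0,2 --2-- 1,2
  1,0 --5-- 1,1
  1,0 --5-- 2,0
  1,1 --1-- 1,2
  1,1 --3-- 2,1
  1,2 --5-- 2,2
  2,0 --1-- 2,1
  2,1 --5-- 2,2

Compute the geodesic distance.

Shortest path: 2,0 → 2,1 → 1,1 → 1,2, total weight = 5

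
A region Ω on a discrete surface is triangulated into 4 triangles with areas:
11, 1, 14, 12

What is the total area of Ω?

11 + 1 + 14 + 12 = 38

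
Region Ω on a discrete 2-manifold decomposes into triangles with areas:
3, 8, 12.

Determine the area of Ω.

3 + 8 + 12 = 23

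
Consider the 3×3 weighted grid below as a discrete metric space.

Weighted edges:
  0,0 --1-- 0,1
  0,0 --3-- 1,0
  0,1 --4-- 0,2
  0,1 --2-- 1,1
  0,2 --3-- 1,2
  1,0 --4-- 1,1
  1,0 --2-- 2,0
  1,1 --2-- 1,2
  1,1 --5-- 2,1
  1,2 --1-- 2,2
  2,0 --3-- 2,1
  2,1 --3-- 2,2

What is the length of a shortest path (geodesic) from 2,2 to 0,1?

Shortest path: 2,2 → 1,2 → 1,1 → 0,1, total weight = 5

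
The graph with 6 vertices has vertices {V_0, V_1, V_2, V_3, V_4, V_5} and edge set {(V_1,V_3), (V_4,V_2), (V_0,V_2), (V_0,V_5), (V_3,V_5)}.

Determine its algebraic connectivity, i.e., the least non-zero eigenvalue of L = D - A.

Degrees: deg(V_0) = 2, deg(V_1) = 1, deg(V_2) = 2, deg(V_3) = 2, deg(V_4) = 1, deg(V_5) = 2.
L = D − A with rows/columns ordered (V_0, V_1, V_2, V_3, V_4, V_5):
  [ 2,  0, -1,  0,  0, -1]
  [ 0,  1,  0, -1,  0,  0]
  [-1,  0,  2,  0, -1,  0]
  [ 0, -1,  0,  2,  0, -1]
  [ 0,  0, -1,  0,  1,  0]
  [-1,  0,  0, -1,  0,  2]
Characteristic polynomial: det(λI − L) = λ(λ² − 4λ + 1)(λ − 1)(λ − 2)(λ − 3).
Roots: λ = 0; (λ² − 4λ + 1) = 0 ⇒ λ = 2 ± √3 ≈ 0.2679, 3.7321; (λ − 1) = 0 ⇒ λ = 1; (λ − 2) = 0 ⇒ λ = 2; (λ − 3) = 0 ⇒ λ = 3.
(Check: the roots sum (with multiplicity) to 10, matching trace L = Σdeg = 2·5 = 10.)
Laplacian eigenvalues: [0.0, 0.2679, 1.0, 2.0, 3.0, 3.7321]. Algebraic connectivity (smallest non-zero eigenvalue) = 0.2679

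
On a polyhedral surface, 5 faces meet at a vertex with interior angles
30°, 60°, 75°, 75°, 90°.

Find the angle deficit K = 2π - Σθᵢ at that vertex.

Sum of angles = 330°. K = 360° - 330° = 30°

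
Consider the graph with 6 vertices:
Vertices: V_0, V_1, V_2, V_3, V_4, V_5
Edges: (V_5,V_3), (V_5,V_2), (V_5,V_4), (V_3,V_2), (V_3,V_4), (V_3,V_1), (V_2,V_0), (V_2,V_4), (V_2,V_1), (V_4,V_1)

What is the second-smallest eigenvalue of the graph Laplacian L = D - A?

Degrees: deg(V_0) = 1, deg(V_1) = 3, deg(V_2) = 5, deg(V_3) = 4, deg(V_4) = 4, deg(V_5) = 3.
L = D − A with rows/columns ordered (V_0, V_1, V_2, V_3, V_4, V_5):
  [ 1,  0, -1,  0,  0,  0]
  [ 0,  3, -1, -1, -1,  0]
  [-1, -1,  5, -1, -1, -1]
  [ 0, -1, -1,  4, -1, -1]
  [ 0, -1, -1, -1,  4, -1]
  [ 0,  0, -1, -1, -1,  3]
Characteristic polynomial: det(λI − L) = λ(λ − 1)(λ − 3)(λ − 5)²(λ − 6).
Roots: λ = 0; (λ − 1) = 0 ⇒ λ = 1; (λ − 3) = 0 ⇒ λ = 3; (λ − 5) = 0 ⇒ λ = 5 (multiplicity 2); (λ − 6) = 0 ⇒ λ = 6.
(Check: the roots sum (with multiplicity) to 20, matching trace L = Σdeg = 2·10 = 20.)
Laplacian eigenvalues: [0.0, 1.0, 3.0, 5.0, 5.0, 6.0]. Algebraic connectivity (smallest non-zero eigenvalue) = 1.0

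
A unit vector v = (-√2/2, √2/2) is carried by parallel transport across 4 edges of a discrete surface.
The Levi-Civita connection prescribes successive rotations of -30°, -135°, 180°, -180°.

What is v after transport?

Total rotation: (-30°) + (-135°) + 180° + (-180°) = -165°. Final vector: (0.8660, -0.5000)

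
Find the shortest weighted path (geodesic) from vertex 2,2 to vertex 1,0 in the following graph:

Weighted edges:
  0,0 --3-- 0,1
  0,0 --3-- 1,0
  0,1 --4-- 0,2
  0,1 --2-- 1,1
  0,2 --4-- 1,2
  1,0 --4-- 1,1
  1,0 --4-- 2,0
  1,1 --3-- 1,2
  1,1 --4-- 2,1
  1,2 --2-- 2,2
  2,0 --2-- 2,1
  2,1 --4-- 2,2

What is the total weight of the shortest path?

Shortest path: 2,2 → 1,2 → 1,1 → 1,0, total weight = 9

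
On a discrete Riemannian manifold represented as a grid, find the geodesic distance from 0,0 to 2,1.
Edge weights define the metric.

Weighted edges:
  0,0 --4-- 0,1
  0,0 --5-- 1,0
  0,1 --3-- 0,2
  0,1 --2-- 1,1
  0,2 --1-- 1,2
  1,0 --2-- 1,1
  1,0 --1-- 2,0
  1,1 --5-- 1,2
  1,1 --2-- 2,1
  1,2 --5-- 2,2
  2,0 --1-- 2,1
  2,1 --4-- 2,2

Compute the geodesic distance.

Shortest path: 0,0 → 1,0 → 2,0 → 2,1, total weight = 7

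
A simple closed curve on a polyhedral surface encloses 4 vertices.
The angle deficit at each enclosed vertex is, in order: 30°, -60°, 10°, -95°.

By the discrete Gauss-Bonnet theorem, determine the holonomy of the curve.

Holonomy = total enclosed curvature = 30° + (-60°) + 10° + (-95°) = -115°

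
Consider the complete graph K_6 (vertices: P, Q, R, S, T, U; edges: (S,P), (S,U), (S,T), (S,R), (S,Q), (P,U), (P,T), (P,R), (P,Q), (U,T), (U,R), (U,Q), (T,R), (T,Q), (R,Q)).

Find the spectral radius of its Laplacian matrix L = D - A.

For the complete graph K_n, L = nI − J (J = all-ones matrix). J has eigenvalues n (once, eigenvector 𝟙) and 0 (multiplicity n−1), so L has eigenvalues 0 (once) and n (multiplicity n−1). Here n = 6: eigenvalue 0 once and 6 with multiplicity 5.
Laplacian eigenvalues: [0.0, 6.0, 6.0, 6.0, 6.0, 6.0]. Largest eigenvalue (spectral radius) = 6.0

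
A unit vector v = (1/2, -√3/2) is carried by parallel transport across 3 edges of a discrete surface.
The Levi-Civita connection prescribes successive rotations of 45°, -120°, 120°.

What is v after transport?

Total rotation: 45° + (-120°) + 120° = 45°. Final vector: (0.9659, -0.2588)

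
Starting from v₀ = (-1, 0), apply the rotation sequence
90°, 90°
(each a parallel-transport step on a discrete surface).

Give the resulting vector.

Total rotation: 90° + 90° = 180°. Final vector: (1, 0)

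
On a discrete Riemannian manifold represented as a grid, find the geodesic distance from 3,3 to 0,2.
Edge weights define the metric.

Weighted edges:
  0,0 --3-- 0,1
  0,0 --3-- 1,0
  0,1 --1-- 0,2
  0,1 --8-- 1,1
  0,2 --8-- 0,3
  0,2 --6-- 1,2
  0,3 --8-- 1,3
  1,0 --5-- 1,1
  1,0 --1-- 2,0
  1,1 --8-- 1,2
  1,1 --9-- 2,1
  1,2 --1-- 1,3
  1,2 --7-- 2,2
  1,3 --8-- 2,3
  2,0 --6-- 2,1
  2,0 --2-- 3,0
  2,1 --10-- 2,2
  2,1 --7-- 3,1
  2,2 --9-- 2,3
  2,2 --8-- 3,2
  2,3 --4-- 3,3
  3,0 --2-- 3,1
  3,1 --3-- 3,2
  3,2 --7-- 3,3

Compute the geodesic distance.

Shortest path: 3,3 → 2,3 → 1,3 → 1,2 → 0,2, total weight = 19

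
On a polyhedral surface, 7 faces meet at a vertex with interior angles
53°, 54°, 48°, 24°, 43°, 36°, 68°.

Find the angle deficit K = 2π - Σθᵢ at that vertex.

Sum of angles = 326°. K = 360° - 326° = 34° = 17π/90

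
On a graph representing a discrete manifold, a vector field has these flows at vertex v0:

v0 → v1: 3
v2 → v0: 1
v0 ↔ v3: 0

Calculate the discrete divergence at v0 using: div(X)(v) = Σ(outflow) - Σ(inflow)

Divergence = sum of outgoing flows = 3 + (-1) + 0 = 2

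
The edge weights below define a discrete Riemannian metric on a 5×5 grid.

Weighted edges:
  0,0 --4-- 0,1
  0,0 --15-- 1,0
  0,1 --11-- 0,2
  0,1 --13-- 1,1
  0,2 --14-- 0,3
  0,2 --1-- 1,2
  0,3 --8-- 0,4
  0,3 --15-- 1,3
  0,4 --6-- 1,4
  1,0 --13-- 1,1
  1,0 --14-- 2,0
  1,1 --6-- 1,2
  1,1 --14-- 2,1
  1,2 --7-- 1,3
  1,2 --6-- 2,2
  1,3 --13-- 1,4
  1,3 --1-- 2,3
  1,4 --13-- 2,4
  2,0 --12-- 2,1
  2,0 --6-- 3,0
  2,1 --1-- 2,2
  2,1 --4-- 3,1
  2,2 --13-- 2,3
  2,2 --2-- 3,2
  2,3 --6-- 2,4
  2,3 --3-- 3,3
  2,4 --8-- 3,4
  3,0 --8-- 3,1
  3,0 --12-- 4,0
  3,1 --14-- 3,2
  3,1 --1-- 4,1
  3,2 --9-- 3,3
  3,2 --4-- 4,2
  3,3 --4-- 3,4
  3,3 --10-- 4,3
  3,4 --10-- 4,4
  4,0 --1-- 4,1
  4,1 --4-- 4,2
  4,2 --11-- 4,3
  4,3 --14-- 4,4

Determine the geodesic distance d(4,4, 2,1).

Shortest path: 4,4 → 3,4 → 3,3 → 3,2 → 2,2 → 2,1, total weight = 26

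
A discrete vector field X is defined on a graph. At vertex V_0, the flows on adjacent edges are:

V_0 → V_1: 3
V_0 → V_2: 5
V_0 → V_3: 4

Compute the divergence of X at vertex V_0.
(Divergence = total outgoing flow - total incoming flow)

Divergence = sum of outgoing flows = 3 + 5 + 4 = 12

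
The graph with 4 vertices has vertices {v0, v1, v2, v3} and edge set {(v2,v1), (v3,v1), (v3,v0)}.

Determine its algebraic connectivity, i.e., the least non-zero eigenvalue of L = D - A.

Degrees: deg(v0) = 1, deg(v1) = 2, deg(v2) = 1, deg(v3) = 2.
L = D − A with rows/columns ordered (v0, v1, v2, v3):
  [ 1,  0,  0, -1]
  [ 0,  2, -1, -1]
  [ 0, -1,  1,  0]
  [-1, -1,  0,  2]
Characteristic polynomial: det(λI − L) = λ(λ² − 4λ + 2)(λ − 2).
Roots: λ = 0; (λ² − 4λ + 2) = 0 ⇒ λ = 2 ± √2 ≈ 0.5858, 3.4142; (λ − 2) = 0 ⇒ λ = 2.
(Check: the roots sum (with multiplicity) to 6, matching trace L = Σdeg = 2·3 = 6.)
Laplacian eigenvalues: [0.0, 0.5858, 2.0, 3.4142]. Algebraic connectivity (smallest non-zero eigenvalue) = 0.5858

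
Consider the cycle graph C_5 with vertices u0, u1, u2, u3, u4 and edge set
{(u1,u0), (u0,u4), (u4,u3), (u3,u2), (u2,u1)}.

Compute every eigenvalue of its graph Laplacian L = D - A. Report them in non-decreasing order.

The cycle graph C_n has Laplacian eigenvalues λ_k = 2 − 2cos(2πk/n), k = 0, 1, …, n−1. Here n = 5:
k=0: 2 − 2cos(0) = 0.0; k=1: 2 − 2cos(2π/5) = 1.382; k=2: 2 − 2cos(4π/5) = 3.618; k=3: 2 − 2cos(6π/5) = 3.618; k=4: 2 − 2cos(8π/5) = 1.382.
Laplacian eigenvalues (increasing order): [0.0, 1.382, 1.382, 3.618, 3.618]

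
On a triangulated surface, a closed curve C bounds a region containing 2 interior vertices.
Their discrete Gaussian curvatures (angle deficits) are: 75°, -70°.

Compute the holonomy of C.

Holonomy = total enclosed curvature = 75° + (-70°) = 5°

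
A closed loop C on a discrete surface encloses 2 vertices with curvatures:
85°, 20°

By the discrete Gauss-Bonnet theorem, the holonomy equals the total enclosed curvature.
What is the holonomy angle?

Holonomy = total enclosed curvature = 85° + 20° = 105°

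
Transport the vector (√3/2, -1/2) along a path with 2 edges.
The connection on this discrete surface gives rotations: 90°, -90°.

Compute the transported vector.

Total rotation: 90° + (-90°) = 0°. Final vector: (0.8660, -0.5000)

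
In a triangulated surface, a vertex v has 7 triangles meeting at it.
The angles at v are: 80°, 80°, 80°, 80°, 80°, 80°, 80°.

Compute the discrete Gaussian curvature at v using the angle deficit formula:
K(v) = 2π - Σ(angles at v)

Sum of angles = 560°. K = 360° - 560° = -200°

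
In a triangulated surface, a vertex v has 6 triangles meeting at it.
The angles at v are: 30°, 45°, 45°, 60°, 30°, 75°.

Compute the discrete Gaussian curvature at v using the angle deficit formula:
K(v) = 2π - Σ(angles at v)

Sum of angles = 285°. K = 360° - 285° = 75°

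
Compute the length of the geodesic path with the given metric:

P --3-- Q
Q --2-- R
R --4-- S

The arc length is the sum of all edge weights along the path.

Arc length = 3 + 2 + 4 = 9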